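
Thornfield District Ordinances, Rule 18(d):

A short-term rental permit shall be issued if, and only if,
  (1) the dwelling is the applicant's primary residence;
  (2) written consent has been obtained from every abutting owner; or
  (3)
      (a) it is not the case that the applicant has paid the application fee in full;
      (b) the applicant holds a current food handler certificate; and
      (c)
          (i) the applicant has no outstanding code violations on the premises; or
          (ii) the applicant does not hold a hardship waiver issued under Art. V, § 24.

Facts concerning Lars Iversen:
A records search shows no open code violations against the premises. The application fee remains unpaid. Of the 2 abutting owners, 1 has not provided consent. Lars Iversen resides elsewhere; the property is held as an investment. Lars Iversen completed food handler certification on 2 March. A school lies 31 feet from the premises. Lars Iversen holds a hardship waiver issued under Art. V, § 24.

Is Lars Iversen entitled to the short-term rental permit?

(1) primary residence — not met.
(2) all abutters consent — not satisfied.
(a) not (fee paid) — holds.
(b) food handler cert. — met.
(i) no code violations — satisfied.
(ii) not (hardship waiver) — not met.
(c) = T OR F = true.
So (3) is satisfied (T AND T AND T).
Overall: F OR F OR T → true.

Yes — granted.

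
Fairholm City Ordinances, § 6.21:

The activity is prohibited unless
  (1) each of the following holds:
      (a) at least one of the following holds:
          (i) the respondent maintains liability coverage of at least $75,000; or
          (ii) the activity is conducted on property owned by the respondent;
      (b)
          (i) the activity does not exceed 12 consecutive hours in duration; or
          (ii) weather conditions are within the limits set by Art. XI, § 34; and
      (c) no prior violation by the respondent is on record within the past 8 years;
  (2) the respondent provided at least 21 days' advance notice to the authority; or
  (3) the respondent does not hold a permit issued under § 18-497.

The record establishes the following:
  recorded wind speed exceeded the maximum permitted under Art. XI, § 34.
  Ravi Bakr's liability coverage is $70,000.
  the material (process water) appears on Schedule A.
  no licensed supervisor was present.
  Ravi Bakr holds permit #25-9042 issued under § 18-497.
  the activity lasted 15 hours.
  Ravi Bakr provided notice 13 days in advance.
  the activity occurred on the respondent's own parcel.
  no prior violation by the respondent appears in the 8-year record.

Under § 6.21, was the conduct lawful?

No — unlawful.

(i) coverage ≥ $75,000 — not met.
(ii) own property — satisfied.
(a) = F OR T = true.
(i) ≤ 12 hrs duration — not satisfied.
(ii) weather ok — fails.
(b) = F OR F = false.
(c) no prior violation — met.
So (1) is not satisfied (T AND F AND T).
(2) ≥21 days' notice — fails.
(3) not (holds permit) — fails.
Overall: F OR F OR F → false.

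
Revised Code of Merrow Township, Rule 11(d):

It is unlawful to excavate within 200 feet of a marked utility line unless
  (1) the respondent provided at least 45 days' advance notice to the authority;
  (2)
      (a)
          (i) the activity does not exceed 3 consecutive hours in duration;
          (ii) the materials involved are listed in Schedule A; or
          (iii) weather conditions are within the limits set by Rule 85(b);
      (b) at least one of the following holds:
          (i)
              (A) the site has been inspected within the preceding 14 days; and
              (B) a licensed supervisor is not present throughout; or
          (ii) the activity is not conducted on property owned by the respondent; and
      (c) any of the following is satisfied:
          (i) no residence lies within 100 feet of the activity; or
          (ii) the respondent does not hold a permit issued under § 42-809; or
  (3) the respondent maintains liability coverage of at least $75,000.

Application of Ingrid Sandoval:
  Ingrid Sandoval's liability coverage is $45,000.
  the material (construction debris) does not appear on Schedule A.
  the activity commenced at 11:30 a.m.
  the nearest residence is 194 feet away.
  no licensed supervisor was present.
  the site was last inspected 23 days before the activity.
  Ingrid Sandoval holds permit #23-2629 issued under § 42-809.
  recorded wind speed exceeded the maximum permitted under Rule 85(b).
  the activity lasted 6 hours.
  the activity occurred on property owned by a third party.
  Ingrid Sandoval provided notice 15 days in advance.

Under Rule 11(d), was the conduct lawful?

(1) ≥45 days' notice — not met.
(i) ≤ 3 hrs duration — not met.
(ii) Schedule A material — not satisfied.
(iii) weather ok — not met.
(a) = F OR F OR F = false.
(A) site inspected — not met.
(B) not (supervisor present) — met.
So (i) is not satisfied (F AND T).
(ii) not (own property) — holds.
(b) = F OR T = true.
(i) no residence in 100 ft — met.
(ii) not (holds permit) — fails.
(c) = T OR F = true.
(2): F AND T AND T → false.
(3) coverage ≥ $75,000 — not met.
Overall = F OR F OR F = false.

No — unlawful.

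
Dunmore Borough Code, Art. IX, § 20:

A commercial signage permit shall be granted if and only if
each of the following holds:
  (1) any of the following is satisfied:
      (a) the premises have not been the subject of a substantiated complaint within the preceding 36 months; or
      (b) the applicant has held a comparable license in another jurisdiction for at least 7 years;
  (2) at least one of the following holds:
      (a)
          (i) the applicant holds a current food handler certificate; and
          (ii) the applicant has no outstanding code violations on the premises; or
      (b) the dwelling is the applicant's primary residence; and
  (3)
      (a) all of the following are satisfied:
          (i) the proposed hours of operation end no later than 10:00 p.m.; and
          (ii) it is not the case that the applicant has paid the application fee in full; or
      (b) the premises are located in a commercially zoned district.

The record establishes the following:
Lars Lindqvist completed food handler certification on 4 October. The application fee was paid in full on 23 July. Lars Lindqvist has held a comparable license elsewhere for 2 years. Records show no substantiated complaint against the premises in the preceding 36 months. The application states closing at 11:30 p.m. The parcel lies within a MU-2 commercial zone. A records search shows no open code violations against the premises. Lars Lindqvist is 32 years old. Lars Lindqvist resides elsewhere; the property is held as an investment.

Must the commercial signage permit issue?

(a) no complaint in 36 mo. — holds.
(b) prior license ≥ 7 yr — fails.
(1) = T OR F = true.
(i) food handler cert. — satisfied.
(ii) no code violations — holds.
(a) = T AND T = true.
(b) primary residence — not met.
(2): T OR F → true.
(i) closes by 10 p.m. — not met.
(ii) not (fee paid) — fails.
(a) = F AND F = false.
(b) commercially zoned — satisfied.
So (3) is satisfied (F OR T).
Overall: T AND T AND T → true.

Yes — granted.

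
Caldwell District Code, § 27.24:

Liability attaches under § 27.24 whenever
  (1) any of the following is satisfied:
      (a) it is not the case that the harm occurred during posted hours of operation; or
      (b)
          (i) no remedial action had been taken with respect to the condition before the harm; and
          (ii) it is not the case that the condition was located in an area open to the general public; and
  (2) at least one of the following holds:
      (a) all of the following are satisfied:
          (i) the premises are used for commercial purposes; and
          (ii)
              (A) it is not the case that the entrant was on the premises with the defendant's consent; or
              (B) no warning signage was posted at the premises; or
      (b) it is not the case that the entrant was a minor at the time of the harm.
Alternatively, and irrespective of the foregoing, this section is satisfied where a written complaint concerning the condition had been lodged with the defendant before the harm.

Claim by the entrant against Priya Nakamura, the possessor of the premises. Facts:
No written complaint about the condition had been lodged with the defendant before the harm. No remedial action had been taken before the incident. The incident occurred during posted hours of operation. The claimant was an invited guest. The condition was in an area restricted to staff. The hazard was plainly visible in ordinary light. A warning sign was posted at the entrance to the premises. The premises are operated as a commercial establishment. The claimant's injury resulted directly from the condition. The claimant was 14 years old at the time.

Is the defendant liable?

(a) not (during posted hours) — fails.
(i) no remedial action — satisfied.
(ii) not (public area) — satisfied.
(b): T AND T → true.
(1) = F OR T = true.
(i) commercial use — satisfied.
(A) not (consent to enter) — fails.
(B) no signage posted — not satisfied.
(ii) = F OR F = false.
(a) = T AND F = false.
(b) not (entrant a minor) — fails.
(2): F OR F → false.
Overall: T AND F → false.
Exception (complaint lodged) — not satisfied.
Result: main false OR exception false → false.

No — not liable.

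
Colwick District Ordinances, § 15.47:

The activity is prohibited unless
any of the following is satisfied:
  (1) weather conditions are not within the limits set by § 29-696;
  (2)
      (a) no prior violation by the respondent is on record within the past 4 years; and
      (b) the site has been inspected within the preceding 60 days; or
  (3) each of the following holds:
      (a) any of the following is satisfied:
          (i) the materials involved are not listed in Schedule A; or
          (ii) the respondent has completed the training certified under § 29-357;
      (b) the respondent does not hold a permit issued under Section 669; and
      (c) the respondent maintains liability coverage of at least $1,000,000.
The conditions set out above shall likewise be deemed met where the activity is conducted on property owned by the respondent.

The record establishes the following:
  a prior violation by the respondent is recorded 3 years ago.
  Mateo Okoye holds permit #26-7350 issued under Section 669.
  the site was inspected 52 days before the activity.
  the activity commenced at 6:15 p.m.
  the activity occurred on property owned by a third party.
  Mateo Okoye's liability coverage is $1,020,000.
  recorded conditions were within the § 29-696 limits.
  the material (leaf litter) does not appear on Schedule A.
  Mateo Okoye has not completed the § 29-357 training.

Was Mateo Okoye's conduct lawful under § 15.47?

(1) not (weather ok) — fails.
(a) no prior violation — not satisfied.
(b) site inspected — holds.
(2) = F AND T = false.
(i) not (Schedule A material) — holds.
(ii) training certified — fails.
(a): T OR F → true.
(b) not (holds permit) — not met.
(c) coverage ≥ $1,000,000 — satisfied.
(3) = T AND F AND T = false.
Overall: F OR F OR F → false.
Exception (own property) — not satisfied.
Result: main false OR exception false → false.

No — unlawful.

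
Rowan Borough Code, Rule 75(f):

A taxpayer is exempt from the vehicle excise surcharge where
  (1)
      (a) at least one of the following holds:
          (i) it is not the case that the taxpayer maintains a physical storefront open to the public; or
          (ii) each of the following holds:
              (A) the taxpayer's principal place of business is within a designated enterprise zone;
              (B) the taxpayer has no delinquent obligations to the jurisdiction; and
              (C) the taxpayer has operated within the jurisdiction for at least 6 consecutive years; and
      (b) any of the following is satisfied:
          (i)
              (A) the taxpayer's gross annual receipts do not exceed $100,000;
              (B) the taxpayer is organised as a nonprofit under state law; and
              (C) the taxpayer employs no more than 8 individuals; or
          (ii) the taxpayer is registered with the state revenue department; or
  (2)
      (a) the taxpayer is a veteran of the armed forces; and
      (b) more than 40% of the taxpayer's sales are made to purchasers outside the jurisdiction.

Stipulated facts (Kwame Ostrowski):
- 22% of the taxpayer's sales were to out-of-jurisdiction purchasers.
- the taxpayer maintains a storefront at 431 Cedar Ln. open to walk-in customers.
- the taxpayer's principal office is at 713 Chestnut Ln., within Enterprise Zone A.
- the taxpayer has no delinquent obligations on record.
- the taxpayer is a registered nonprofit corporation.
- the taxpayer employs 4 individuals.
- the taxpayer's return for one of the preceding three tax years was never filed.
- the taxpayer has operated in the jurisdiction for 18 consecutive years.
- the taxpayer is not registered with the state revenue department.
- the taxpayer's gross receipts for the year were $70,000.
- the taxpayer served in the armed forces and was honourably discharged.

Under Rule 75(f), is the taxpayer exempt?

Yes — exempt.

(i) not (has storefront) — not met.
(A) in enterprise zone — holds.
(B) no delinquency — satisfied.
(C) ≥ 6 yrs in jurisdiction — met.
(ii): T AND T AND T → true.
(a): F OR T → true.
(A) receipts ≤ $100,000 — satisfied.
(B) nonprofit — holds.
(C) ≤ 8 employees — satisfied.
(i): T AND T AND T → true.
(ii) state-registered — not met.
(b) = T OR F = true.
(1) = T AND T = true.
(a) veteran — satisfied.
(b) >40% out-of-jur. sales — not satisfied.
(2) = T AND F = false.
So Overall is satisfied (T OR F).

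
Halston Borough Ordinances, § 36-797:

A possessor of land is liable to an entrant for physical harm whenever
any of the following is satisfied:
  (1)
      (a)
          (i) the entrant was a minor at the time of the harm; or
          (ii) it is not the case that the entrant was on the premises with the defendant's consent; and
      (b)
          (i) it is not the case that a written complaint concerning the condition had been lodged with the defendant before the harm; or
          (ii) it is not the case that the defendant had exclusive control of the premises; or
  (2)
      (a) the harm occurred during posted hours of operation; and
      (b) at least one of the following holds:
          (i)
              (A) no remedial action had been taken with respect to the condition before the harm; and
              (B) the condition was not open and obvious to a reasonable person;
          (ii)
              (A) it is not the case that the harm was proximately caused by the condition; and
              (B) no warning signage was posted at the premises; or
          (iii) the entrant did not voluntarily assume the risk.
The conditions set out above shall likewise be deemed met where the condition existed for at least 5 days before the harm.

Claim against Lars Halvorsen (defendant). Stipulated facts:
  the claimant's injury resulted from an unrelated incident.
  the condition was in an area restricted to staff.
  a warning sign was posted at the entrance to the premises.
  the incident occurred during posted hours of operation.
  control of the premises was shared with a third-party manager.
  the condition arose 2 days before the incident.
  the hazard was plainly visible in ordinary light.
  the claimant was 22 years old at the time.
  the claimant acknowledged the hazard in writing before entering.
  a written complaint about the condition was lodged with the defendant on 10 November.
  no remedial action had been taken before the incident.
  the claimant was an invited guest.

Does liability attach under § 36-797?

No — not liable.

(i) entrant a minor — fails.
(ii) not (consent to enter) — not satisfied.
(a): F OR F → false.
(i) not (complaint lodged) — fails.
(ii) not (exclusive control) — holds.
(b) = F OR T = true.
(1): F AND T → false.
(a) during posted hours — holds.
(A) no remedial action — holds.
(B) not open/obvious — fails.
(i): T AND F → false.
(A) not (proximate cause) — holds.
(B) no signage posted — not met.
(ii) = T AND F = false.
(iii) no assumed risk — fails.
(b): F OR F OR F → false.
(2) = T AND F = false.
So Overall is not satisfied (F OR F).
Exception (condition ≥5 days old) — not satisfied.
Result: main false OR exception false → false.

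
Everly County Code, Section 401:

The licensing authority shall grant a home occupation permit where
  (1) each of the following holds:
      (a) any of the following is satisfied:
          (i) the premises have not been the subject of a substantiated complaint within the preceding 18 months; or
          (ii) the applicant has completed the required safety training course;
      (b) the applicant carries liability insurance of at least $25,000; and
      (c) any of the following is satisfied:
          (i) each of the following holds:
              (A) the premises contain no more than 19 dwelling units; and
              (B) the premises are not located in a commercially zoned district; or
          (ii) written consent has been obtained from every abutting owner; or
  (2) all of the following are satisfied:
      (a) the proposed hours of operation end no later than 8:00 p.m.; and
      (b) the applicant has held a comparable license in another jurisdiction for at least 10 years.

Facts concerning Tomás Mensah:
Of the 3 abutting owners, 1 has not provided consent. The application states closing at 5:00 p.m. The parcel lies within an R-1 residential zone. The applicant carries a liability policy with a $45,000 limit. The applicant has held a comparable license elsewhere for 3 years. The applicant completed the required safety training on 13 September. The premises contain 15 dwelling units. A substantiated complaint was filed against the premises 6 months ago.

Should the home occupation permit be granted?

(i) no complaint in 18 mo. — not met.
(ii) safety training — satisfied.
(a): F OR T → true.
(b) insurance ≥ $25,000 — holds.
(A) ≤ 19 units — satisfied.
(B) not (commercially zoned) — satisfied.
So (i) is satisfied (T AND T).
(ii) all abutters consent — fails.
(c) = T OR F = true.
(1): T AND T AND T → true.
(a) closes by 8 p.m. — holds.
(b) prior license ≥ 10 yr — not satisfied.
(2): T AND F → false.
Overall = T OR F = true.

Yes — granted.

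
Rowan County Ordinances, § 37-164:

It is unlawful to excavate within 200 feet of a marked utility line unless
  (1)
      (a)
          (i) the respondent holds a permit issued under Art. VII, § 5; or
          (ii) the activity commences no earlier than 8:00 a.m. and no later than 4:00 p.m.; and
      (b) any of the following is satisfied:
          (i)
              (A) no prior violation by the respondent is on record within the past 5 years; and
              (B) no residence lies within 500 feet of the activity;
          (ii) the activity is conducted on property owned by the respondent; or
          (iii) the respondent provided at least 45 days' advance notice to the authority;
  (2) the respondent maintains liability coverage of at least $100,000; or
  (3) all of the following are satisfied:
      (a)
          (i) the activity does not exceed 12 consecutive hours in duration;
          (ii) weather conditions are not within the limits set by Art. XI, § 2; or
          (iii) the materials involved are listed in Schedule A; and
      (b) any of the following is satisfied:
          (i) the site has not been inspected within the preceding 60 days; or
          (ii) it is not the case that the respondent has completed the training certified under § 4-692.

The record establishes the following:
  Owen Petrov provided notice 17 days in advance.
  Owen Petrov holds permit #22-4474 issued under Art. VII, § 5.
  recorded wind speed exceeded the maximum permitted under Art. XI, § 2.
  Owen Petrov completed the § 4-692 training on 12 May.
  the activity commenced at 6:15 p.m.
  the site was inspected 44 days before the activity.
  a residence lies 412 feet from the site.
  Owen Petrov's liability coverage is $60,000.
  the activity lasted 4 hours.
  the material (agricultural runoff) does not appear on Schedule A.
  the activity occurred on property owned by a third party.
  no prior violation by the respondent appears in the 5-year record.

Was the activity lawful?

No — unlawful.

(i) holds permit — met.
(ii) start within hours — not satisfied.
So (a) is satisfied (T OR F).
(A) no prior violation — holds.
(B) no residence in 500 ft — fails.
(i) = T AND F = false.
(ii) own property — fails.
(iii) ≥45 days' notice — fails.
(b): F OR F OR F → false.
(1): T AND F → false.
(2) coverage ≥ $100,000 — not satisfied.
(i) ≤ 12 hrs duration — satisfied.
(ii) not (weather ok) — satisfied.
(iii) Schedule A material — not satisfied.
So (a) is satisfied (T OR T OR F).
(i) not (site inspected) — not satisfied.
(ii) not (training certified) — fails.
So (b) is not satisfied (F OR F).
(3): T AND F → false.
Overall = F OR F OR F = false.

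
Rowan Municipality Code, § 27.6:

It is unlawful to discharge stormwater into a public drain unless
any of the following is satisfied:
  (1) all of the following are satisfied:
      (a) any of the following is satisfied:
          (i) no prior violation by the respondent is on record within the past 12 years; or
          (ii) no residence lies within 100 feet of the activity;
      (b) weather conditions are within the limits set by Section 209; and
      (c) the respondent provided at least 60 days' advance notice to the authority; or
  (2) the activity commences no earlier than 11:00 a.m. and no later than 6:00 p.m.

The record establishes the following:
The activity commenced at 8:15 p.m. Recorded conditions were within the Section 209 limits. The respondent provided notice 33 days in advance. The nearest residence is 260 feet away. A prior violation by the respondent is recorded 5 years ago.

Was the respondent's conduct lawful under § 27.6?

No — unlawful.

(i) no prior violation — not satisfied.
(ii) no residence in 100 ft — holds.
(a) = F OR T = true.
(b) weather ok — holds.
(c) ≥60 days' notice — not satisfied.
(1): T AND T AND F → false.
(2) start within hours — fails.
So Overall is not satisfied (F OR F).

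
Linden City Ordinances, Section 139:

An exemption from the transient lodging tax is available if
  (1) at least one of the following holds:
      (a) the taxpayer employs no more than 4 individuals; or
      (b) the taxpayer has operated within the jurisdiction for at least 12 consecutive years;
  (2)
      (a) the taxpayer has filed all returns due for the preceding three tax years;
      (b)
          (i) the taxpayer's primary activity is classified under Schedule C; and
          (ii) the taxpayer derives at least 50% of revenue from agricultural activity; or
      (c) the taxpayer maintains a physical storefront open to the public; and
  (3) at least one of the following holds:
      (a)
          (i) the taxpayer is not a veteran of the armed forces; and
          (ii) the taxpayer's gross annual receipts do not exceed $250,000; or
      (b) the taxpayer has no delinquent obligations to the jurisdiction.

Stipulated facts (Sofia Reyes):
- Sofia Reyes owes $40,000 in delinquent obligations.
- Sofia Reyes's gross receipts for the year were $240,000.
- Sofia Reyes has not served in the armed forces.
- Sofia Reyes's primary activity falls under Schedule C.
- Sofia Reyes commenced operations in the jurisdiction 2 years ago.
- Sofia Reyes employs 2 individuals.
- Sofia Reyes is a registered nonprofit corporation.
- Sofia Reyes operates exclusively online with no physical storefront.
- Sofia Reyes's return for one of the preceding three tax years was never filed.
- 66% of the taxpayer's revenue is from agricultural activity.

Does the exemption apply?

Yes — exempt.

(a) ≤ 4 employees — met.
(b) ≥ 12 yrs in jurisdiction — not met.
So (1) is satisfied (T OR F).
(a) returns current — not satisfied.
(i) Schedule C activity — satisfied.
(ii) ≥50% agricultural — met.
(b) = T AND T = true.
(c) has storefront — fails.
So (2) is satisfied (F OR T OR F).
(i) not (veteran) — met.
(ii) receipts ≤ $250,000 — holds.
So (a) is satisfied (T AND T).
(b) no delinquency — fails.
So (3) is satisfied (T OR F).
So Overall is satisfied (T AND T AND T).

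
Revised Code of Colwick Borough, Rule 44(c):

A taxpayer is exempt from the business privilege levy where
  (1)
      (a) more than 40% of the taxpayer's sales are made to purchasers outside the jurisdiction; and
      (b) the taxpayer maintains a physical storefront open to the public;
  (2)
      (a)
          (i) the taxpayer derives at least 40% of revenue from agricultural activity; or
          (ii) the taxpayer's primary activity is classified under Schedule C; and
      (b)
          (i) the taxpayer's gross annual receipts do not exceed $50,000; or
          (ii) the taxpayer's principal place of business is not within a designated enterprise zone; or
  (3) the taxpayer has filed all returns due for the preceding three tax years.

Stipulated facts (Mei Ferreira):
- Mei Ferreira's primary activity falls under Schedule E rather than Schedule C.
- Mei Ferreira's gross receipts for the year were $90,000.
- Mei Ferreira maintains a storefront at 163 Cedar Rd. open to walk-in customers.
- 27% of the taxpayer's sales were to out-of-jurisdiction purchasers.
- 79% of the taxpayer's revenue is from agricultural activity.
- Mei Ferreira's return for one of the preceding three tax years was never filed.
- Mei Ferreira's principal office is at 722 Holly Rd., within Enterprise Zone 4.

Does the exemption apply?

(a) >40% out-of-jur. sales — not satisfied.
(b) has storefront — satisfied.
(1): F AND T → false.
(i) ≥40% agricultural — met.
(ii) Schedule C activity — fails.
(a): T OR F → true.
(i) receipts ≤ $50,000 — not met.
(ii) not (in enterprise zone) — fails.
(b) = F OR F = false.
(2) = T AND F = false.
(3) returns current — not satisfied.
Overall: F OR F OR F → false.

No — not exempt.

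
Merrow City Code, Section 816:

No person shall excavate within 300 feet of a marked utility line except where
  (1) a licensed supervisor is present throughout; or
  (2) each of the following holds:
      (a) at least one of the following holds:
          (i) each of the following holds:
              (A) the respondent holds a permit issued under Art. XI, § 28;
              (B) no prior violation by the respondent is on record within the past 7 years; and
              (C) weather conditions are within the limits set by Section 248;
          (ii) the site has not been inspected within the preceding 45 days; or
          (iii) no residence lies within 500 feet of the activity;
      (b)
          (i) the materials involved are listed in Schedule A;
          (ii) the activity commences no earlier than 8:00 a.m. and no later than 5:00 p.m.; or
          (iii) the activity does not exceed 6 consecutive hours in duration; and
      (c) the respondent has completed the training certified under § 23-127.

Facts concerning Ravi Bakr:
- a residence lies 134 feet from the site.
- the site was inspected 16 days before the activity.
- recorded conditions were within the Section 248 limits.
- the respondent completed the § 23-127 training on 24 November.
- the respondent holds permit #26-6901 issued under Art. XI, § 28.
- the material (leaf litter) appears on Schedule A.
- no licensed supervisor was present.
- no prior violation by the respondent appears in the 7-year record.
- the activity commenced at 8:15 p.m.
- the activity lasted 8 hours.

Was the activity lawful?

Yes — lawful.

(1) supervisor present — fails.
(A) holds permit — met.
(B) no prior violation — satisfied.
(C) weather ok — holds.
(i) = T AND T AND T = true.
(ii) not (site inspected) — not satisfied.
(iii) no residence in 500 ft — not satisfied.
(a): T OR F OR F → true.
(i) Schedule A material — holds.
(ii) start within hours — fails.
(iii) ≤ 6 hrs duration — not met.
(b): T OR F OR F → true.
(c) training certified — holds.
So (2) is satisfied (T AND T AND T).
Overall = F OR T = true.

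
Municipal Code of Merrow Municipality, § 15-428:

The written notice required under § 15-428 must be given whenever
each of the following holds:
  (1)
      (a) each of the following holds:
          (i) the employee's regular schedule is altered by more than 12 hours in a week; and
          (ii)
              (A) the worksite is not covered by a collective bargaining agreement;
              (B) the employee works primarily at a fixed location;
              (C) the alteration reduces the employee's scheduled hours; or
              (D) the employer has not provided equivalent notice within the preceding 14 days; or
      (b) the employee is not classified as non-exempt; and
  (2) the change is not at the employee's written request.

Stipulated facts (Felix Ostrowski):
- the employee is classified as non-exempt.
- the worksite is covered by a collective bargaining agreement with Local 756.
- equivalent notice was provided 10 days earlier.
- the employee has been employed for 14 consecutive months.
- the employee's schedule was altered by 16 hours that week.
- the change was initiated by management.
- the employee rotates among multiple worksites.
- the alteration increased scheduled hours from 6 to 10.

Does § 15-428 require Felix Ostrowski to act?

(i) schedule shift > 12h — holds.
(A) no CBA — not met.
(B) fixed location — not met.
(C) hours reduced — not satisfied.
(D) no recent notice — not satisfied.
So (ii) is not satisfied (F OR F OR F OR F).
(a): T AND F → false.
(b) not (non-exempt) — fails.
So (1) is not satisfied (F OR F).
(2) not employee-requested — holds.
Overall = F AND T = false.

No — not required.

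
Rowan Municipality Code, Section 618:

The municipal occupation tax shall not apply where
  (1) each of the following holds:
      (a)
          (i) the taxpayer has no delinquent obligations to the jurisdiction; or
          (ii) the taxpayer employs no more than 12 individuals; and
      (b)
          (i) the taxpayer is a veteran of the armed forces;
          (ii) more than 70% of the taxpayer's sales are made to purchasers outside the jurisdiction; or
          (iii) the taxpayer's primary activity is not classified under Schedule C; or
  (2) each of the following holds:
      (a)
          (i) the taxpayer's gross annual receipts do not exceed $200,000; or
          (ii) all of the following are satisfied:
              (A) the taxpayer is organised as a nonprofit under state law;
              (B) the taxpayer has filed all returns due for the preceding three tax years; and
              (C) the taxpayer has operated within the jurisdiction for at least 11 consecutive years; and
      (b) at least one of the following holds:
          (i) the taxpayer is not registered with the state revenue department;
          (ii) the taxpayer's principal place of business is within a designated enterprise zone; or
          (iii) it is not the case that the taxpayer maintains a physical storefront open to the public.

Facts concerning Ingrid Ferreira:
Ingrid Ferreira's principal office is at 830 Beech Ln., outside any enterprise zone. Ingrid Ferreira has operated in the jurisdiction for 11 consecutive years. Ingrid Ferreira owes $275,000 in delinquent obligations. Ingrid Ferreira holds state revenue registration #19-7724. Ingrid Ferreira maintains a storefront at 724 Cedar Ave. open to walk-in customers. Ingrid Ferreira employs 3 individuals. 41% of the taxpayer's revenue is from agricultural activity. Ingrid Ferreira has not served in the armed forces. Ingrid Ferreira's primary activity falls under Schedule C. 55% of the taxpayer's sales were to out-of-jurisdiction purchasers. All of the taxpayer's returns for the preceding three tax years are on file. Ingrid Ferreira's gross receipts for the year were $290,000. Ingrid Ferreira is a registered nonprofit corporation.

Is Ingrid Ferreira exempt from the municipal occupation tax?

(i) no delinquency — fails.
(ii) ≤ 12 employees — holds.
So (a) is satisfied (F OR T).
(i) veteran — fails.
(ii) >70% out-of-jur. sales — not satisfied.
(iii) not (Schedule C activity) — fails.
So (b) is not satisfied (F OR F OR F).
(1): T AND F → false.
(i) receipts ≤ $200,000 — fails.
(A) nonprofit — holds.
(B) returns current — met.
(C) ≥ 11 yrs in jurisdiction — met.
(ii) = T AND T AND T = true.
(a): F OR T → true.
(i) not (state-registered) — fails.
(ii) in enterprise zone — not met.
(iii) not (has storefront) — not satisfied.
So (b) is not satisfied (F OR F OR F).
So (2) is not satisfied (T AND F).
Overall = F OR F = false.

No — not exempt.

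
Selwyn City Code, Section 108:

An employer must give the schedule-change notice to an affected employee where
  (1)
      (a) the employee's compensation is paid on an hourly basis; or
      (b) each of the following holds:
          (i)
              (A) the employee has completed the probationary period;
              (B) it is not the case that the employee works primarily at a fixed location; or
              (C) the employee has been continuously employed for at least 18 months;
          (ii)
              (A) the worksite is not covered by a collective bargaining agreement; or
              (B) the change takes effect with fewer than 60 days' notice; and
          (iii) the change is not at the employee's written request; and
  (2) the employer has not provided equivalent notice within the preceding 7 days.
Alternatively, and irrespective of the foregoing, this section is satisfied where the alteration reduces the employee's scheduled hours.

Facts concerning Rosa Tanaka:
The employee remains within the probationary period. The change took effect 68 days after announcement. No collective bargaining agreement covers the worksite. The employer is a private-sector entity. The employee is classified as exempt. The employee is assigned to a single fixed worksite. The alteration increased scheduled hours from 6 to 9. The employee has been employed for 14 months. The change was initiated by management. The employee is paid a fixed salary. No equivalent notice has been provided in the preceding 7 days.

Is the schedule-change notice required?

No — not required.

(a) hourly-paid — not met.
(A) past probation — fails.
(B) not (fixed location) — not satisfied.
(C) tenure ≥ 18 mo. — not satisfied.
(i) = F OR F OR F = false.
(A) no CBA — met.
(B) < 60 days' notice — not met.
So (ii) is satisfied (T OR F).
(iii) not employee-requested — satisfied.
So (b) is not satisfied (F AND T AND T).
So (1) is not satisfied (F OR F).
(2) no recent notice — met.
Overall = F AND T = false.
Exception (hours reduced) — not satisfied.
Result: main false OR exception false → false.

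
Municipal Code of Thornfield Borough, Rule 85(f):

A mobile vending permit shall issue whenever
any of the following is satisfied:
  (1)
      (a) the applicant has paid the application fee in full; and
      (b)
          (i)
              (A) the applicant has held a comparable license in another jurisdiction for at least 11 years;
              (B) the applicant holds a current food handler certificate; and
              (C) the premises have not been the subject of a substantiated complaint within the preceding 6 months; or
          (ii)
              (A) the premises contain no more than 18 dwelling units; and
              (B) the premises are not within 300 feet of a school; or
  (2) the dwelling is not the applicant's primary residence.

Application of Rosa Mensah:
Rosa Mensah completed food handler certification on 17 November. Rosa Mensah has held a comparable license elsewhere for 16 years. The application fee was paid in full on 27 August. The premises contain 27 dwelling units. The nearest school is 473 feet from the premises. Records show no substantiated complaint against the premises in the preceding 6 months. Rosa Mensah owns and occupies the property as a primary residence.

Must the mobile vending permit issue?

(a) fee paid — satisfied.
(A) prior license ≥ 11 yr — satisfied.
(B) food handler cert. — satisfied.
(C) no complaint in 6 mo. — met.
So (i) is satisfied (T AND T AND T).
(A) ≤ 18 units — not met.
(B) ≥300 ft from school — holds.
(ii) = F AND T = false.
(b): T OR F → true.
So (1) is satisfied (T AND T).
(2) not (primary residence) — not met.
Overall = T OR F = true.

Yes — granted.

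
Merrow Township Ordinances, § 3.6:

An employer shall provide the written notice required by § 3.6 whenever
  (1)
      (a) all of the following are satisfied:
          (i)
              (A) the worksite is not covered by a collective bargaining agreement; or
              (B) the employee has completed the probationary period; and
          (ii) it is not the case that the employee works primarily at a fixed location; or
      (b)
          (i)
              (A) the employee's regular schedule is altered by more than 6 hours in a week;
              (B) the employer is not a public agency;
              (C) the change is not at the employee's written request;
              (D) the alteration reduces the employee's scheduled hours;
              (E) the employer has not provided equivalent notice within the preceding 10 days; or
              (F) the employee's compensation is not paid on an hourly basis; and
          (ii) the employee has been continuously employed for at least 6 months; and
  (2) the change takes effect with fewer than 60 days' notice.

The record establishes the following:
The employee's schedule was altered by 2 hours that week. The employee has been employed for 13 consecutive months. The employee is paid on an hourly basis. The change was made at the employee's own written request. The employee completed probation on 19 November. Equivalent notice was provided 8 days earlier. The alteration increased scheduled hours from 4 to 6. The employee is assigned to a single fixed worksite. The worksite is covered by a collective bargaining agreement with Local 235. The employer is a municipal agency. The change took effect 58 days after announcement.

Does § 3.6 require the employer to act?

No — not required.

(A) no CBA — not satisfied.
(B) past probation — holds.
(i): F OR T → true.
(ii) not (fixed location) — not satisfied.
(a) = T AND F = false.
(A) schedule shift > 6h — not met.
(B) not (public agency) — fails.
(C) not employee-requested — not met.
(D) hours reduced — not satisfied.
(E) no recent notice — not met.
(F) not (hourly-paid) — not met.
(i): F OR F OR F OR F OR F OR F → false.
(ii) tenure ≥ 6 mo. — satisfied.
(b) = F AND T = false.
(1) = F OR F = false.
(2) < 60 days' notice — satisfied.
Overall = F AND T = false.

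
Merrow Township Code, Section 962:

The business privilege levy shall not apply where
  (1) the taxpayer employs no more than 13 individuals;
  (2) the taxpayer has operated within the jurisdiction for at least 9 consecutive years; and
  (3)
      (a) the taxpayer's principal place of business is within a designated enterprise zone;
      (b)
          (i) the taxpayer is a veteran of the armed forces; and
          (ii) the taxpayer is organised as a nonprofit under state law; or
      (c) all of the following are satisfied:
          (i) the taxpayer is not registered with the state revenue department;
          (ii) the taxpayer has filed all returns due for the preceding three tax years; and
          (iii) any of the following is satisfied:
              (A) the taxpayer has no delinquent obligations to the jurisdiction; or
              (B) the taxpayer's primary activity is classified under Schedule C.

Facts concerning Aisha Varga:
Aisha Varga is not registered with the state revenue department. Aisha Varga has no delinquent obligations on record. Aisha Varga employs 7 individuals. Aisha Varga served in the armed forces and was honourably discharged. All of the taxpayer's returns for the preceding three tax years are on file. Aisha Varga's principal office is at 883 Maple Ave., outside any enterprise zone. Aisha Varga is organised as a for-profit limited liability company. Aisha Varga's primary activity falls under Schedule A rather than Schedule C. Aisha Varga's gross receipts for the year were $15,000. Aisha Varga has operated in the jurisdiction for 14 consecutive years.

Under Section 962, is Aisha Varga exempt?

Yes — exempt.

(1) ≤ 13 employees — satisfied.
(2) ≥ 9 yrs in jurisdiction — satisfied.
(a) in enterprise zone — not satisfied.
(i) veteran — holds.
(ii) nonprofit — not met.
(b) = T AND F = false.
(i) not (state-registered) — holds.
(ii) returns current — satisfied.
(A) no delinquency — holds.
(B) Schedule C activity — fails.
(iii): T OR F → true.
(c): T AND T AND T → true.
(3) = F OR F OR T = true.
Overall = T AND T AND T = true.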